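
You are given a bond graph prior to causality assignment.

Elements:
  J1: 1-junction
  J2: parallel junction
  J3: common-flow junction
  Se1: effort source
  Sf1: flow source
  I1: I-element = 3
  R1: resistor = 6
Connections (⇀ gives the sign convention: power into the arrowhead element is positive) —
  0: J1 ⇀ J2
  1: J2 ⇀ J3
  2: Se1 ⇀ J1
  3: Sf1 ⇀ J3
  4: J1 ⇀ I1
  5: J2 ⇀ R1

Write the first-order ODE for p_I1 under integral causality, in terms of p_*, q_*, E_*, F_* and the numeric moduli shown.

dp_I1/dt = E_Se1 + 6*F_Sf1 - 2*p_I1

#2 stroke at J1  (Se1 fixes effort; stroke away)
#3 stroke at Sf1  (Sf1 fixes flow; stroke at Sf1)
#1 stroke at J3  (common-f at J3 fixed by 3)
#4 stroke at I1  (prefer integral on I1)
#0 stroke at J1  (J1: bond 4 brought flow, rest push out)
#5 stroke at J2  (only one effort-in slot at J2)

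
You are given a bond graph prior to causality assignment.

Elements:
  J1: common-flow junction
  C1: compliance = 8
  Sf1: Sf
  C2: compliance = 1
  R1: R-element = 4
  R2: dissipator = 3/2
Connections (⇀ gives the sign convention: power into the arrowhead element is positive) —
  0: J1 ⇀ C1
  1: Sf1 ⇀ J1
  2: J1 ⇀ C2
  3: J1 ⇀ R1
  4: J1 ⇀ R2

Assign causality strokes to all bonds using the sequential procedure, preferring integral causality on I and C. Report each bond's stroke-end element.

bond 1 stroke→Sf1  (source Sf1 imposes f)
bond 0 stroke→J1  (common-f at J1 fixed by 1)
bond 2 stroke→J1  (1-jn J1 has f-setter on 1)
bond 3 stroke→J1  (J1 flow already set via bond 1)
bond 4 stroke→J1  (common-f at J1 fixed by 1)

b0 |J1
b1 |Sf1
b2 |J1
b3 |J1
b4 |J1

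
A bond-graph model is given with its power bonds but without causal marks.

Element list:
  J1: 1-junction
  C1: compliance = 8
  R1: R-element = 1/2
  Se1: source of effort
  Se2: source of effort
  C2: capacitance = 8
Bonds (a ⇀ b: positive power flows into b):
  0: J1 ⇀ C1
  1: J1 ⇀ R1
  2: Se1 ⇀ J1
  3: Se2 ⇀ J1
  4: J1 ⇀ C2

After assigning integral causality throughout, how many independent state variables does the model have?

2  (C1, C2 all integral)

#2 stroke at J1  (Se1 (Se) sets effort on bond)
#3 stroke at J1  (Se2: effort source, stroke at far end)
#0 stroke at J1  (prefer integral on C1)
#4 stroke at J1  (C2 outputs effort q/C2)
#1 stroke at R1  (only one flow-in slot at J1)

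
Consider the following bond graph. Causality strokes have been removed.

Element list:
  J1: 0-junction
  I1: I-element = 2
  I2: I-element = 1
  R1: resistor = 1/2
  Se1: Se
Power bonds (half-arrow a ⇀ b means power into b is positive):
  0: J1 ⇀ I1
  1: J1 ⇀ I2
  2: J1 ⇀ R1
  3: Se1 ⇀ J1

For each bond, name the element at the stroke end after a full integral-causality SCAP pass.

#0 |I1
#1 |I2
#2 |R1
#3 |J1

bond 3 |J1  (Se1: effort source, stroke at far end)
bond 0 |I1  (J1 effort already set via bond 3)
bond 1 |I2  (0-jn J1 has e-setter on 3)
bond 2 |R1  (J1: bond 3 brought effort, rest push out)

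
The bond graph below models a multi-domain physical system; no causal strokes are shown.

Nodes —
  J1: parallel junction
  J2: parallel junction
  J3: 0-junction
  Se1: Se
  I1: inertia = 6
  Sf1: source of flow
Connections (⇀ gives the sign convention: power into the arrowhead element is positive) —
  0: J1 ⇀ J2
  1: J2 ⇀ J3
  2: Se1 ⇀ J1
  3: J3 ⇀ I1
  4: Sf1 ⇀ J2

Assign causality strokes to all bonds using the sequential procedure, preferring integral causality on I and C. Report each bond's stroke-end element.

β0 stroke at J2
β1 stroke at J3
β2 stroke at J1
β3 stroke at I1
β4 stroke at Sf1

bond 2 →J1  (Se1 (Se) sets effort on bond)
bond 4 →Sf1  (Sf1: flow source, stroke at near end)
bond 0 →J2  (0-jn J1 has e-setter on 2)
bond 1 →J3  (J2 effort already set via bond 0)
bond 3 →I1  (J3 effort already set via bond 1)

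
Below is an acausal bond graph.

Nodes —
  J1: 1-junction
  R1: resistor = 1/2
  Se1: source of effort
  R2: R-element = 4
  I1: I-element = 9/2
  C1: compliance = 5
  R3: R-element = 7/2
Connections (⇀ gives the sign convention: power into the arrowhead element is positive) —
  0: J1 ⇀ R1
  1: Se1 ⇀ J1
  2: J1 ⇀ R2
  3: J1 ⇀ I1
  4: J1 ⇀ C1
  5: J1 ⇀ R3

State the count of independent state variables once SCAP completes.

2  (C1, I1 all integral)

#1 →J1  (source Se1 imposes e)
#3 →I1  (I1: I, integral causality)
#0 →J1  (J1 flow already set via bond 3)
#2 →J1  (J1 flow already set via bond 3)
#4 →J1  (common-f at J1 fixed by 3)
#5 →J1  (J1 flow already set via bond 3)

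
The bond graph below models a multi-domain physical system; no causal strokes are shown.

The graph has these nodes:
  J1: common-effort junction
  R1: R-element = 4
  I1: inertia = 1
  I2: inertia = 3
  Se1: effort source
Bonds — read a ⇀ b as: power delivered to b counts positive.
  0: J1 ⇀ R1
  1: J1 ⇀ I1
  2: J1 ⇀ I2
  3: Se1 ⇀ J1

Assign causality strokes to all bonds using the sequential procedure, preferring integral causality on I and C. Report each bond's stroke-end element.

β0 stroke at R1
β1 stroke at I1
β2 stroke at I2
β3 stroke at J1

#3 →J1  (Se1 fixes effort; stroke away)
#0 →R1  (J1: bond 3 brought effort, rest push out)
#1 →I1  (common-e at J1 fixed by 3)
#2 →I2  (common-e at J1 fixed by 3)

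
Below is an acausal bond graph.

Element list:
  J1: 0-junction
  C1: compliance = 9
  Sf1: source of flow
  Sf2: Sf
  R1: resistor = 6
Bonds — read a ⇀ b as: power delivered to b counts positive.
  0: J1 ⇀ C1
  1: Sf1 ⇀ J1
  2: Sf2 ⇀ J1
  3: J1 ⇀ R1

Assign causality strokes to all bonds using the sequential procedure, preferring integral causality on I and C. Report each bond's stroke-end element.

#0 →J1
#1 →Sf1
#2 →Sf2
#3 →R1

b1 →Sf1  (Sf1: flow source, stroke at near end)
b2 →Sf2  (Sf2 fixes flow; stroke at Sf2)
b0 →J1  (prefer integral on C1)
b3 →R1  (J1 effort already set via bond 0)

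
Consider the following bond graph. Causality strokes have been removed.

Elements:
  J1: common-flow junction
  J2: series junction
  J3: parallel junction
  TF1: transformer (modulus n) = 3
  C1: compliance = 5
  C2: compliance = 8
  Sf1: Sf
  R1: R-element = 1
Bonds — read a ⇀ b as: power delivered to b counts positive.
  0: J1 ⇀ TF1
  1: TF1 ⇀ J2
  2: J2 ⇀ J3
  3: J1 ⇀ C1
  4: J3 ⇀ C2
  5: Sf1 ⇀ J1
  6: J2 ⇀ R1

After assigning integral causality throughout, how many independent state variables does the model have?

β5 stroke at Sf1  (Sf1: flow source, stroke at near end)
β0 stroke at J1  (common-f at J1 fixed by 5)
β3 stroke at J1  (common-f at J1 fixed by 5)
β1 stroke at TF1  (TF1: transformer flips bond 0)
β2 stroke at J2  (1-jn J2 has f-setter on 1)
β6 stroke at J2  (1-jn J2 has f-setter on 1)
β4 stroke at J3  (closing 0-jn rule on J3)

2  (C1, C2 all integral)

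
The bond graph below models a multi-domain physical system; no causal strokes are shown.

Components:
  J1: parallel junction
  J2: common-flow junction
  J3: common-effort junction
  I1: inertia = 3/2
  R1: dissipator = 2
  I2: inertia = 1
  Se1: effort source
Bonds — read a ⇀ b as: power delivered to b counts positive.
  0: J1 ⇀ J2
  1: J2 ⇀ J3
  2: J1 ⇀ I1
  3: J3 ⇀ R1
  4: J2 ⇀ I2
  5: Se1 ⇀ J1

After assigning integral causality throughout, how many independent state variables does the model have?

2  (I1, I2 all integral)

b5 →J1  (Se1 (Se) sets effort on bond)
b0 →J2  (J1 effort already set via bond 5)
b2 →I1  (common-e at J1 fixed by 5)
b4 →I2  (I2: I, integral causality)
b1 →J2  (J2 flow already set via bond 4)
b3 →J3  (J3: last free bond brings effort in)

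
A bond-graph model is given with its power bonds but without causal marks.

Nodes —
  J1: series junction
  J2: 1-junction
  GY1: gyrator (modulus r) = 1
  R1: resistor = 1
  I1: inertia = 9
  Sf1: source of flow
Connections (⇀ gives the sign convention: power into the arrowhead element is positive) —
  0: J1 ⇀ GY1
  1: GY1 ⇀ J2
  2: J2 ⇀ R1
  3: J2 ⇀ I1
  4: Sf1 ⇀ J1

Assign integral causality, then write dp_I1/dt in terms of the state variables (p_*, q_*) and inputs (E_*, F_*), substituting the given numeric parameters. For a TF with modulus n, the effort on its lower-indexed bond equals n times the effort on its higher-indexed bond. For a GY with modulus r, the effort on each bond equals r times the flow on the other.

dp_I1/dt = F_Sf1 - p_I1/9

β4 stroke→Sf1  (Sf1 (Sf) sets flow on bond)
β0 stroke→J1  (1-jn J1 has f-setter on 4)
β1 stroke→J2  (GY GY1: same side as bond 0)
β3 stroke→I1  (I1 outputs flow p/I1)
β2 stroke→J2  (J2 flow already set via bond 3)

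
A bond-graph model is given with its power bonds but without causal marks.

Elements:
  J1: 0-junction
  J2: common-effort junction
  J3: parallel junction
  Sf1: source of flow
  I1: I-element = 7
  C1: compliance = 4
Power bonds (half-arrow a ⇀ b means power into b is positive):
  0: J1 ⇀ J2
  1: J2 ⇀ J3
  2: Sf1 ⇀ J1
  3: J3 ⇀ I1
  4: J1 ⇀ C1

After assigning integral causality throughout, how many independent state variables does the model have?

#2 →Sf1  (Sf1 fixes flow; stroke at Sf1)
#3 →I1  (I1: I, integral causality)
#1 →J3  (only one effort-in slot at J3)
#0 →J2  (J2 needs exactly one e-in)
#4 →J1  (J1: last free bond brings effort in)

2  (C1, I1 all integral)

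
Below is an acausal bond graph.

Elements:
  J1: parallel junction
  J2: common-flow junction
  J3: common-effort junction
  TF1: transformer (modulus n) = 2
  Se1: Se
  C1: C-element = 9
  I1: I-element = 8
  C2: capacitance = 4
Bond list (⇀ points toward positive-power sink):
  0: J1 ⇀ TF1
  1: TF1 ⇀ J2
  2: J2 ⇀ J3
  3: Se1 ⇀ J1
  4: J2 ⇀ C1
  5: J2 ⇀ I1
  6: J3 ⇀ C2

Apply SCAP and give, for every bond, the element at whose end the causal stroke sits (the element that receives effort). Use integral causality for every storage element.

bond 0 |TF1
bond 1 |J2
bond 2 |J2
bond 3 |J1
bond 4 |J2
bond 5 |I1
bond 6 |J3

β3 |J1  (Se1 (Se) sets effort on bond)
β0 |TF1  (J1 effort already set via bond 3)
β1 |J2  (TF1: transformer flips bond 0)
β4 |J2  (C1 integral (e out))
β5 |I1  (prefer integral on I1)
β2 |J2  (J2 flow already set via bond 5)
β6 |J3  (J3: last free bond brings effort in)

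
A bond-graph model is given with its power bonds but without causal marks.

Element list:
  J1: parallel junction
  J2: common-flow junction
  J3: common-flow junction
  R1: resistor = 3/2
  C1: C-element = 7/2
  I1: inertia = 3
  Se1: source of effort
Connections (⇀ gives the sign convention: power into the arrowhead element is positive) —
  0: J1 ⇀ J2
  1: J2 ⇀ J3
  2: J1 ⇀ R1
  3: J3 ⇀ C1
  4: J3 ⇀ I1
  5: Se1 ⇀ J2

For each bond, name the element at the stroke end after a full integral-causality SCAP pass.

bond 0 →J2
bond 1 →J3
bond 2 →J1
bond 3 →J3
bond 4 →I1
bond 5 →J2

bond 5 stroke at J2  (source Se1 imposes e)
bond 3 stroke at J3  (C1 outputs effort q/C1)
bond 4 stroke at I1  (I1 outputs flow p/I1)
bond 1 stroke at J3  (common-f at J3 fixed by 4)
bond 0 stroke at J2  (J2: bond 1 brought flow, rest push out)
bond 2 stroke at J1  (only one effort-in slot at J1)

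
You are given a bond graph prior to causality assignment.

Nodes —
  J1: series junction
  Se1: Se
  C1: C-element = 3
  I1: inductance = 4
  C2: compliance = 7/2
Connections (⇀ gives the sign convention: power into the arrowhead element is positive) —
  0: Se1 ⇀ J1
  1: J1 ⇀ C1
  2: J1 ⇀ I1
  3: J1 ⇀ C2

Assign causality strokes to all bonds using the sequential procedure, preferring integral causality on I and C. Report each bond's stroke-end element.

bond 0 →J1  (source Se1 imposes e)
bond 1 →J1  (prefer integral on C1)
bond 2 →I1  (prefer integral on I1)
bond 3 →J1  (common-f at J1 fixed by 2)

β0 →J1
β1 →J1
β2 →I1
β3 →J1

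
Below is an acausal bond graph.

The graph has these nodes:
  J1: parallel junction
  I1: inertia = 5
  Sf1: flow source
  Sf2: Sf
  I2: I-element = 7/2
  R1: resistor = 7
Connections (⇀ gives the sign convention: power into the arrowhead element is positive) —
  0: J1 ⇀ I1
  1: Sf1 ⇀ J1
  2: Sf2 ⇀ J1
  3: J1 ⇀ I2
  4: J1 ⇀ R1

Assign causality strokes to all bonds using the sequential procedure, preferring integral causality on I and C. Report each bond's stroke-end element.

b1 →Sf1  (Sf1 (Sf) sets flow on bond)
b2 →Sf2  (Sf2 fixes flow; stroke at Sf2)
b0 →I1  (I1: I, integral causality)
b3 →I2  (prefer integral on I2)
b4 →J1  (J1: last free bond brings effort in)

bond 0 →I1
bond 1 →Sf1
bond 2 →Sf2
bond 3 →I2
bond 4 →J1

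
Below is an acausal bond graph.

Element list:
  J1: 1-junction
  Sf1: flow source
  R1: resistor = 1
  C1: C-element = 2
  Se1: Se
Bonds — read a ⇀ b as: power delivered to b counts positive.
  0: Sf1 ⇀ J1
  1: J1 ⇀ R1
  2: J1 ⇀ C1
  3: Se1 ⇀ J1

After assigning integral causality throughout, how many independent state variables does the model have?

1  (C1 all integral)

bond 0 stroke→Sf1  (Sf1 fixes flow; stroke at Sf1)
bond 3 stroke→J1  (Se1 (Se) sets effort on bond)
bond 1 stroke→J1  (J1: bond 0 brought flow, rest push out)
bond 2 stroke→J1  (1-jn J1 has f-setter on 0)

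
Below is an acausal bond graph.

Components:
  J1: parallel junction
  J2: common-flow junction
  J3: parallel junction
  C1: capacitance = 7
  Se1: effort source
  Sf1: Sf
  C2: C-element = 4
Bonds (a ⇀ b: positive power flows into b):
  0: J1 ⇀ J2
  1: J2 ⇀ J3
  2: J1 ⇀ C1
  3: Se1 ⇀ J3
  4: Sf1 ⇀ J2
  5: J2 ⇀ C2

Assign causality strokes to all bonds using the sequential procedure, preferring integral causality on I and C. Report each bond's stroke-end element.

#0 stroke at J2
#1 stroke at J2
#2 stroke at J1
#3 stroke at J3
#4 stroke at Sf1
#5 stroke at J2

β3 |J3  (Se1 (Se) sets effort on bond)
β4 |Sf1  (Sf1: flow source, stroke at near end)
β0 |J2  (common-f at J2 fixed by 4)
β1 |J2  (1-jn J2 has f-setter on 4)
β5 |J2  (1-jn J2 has f-setter on 4)
β2 |J1  (J1 needs exactly one e-in)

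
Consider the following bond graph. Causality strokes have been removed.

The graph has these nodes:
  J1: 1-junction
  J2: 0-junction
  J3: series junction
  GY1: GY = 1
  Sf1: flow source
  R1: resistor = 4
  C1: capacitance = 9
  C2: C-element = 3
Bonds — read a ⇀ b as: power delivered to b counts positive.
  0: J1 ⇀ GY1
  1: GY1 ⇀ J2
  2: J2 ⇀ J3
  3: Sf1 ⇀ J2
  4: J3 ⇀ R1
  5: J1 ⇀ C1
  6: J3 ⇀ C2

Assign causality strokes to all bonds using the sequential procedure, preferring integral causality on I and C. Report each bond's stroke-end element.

b3 stroke→Sf1  (source Sf1 imposes f)
b5 stroke→J1  (C1: C, integral causality)
b0 stroke→GY1  (only one flow-in slot at J1)
b1 stroke→GY1  (GY1: gyrator matches bond 0)
b2 stroke→J2  (only one effort-in slot at J2)
b4 stroke→J3  (1-jn J3 has f-setter on 2)
b6 stroke→J3  (J3: bond 2 brought flow, rest push out)

#0 stroke→GY1
#1 stroke→GY1
#2 stroke→J2
#3 stroke→Sf1
#4 stroke→J3
#5 stroke→J1
#6 stroke→J3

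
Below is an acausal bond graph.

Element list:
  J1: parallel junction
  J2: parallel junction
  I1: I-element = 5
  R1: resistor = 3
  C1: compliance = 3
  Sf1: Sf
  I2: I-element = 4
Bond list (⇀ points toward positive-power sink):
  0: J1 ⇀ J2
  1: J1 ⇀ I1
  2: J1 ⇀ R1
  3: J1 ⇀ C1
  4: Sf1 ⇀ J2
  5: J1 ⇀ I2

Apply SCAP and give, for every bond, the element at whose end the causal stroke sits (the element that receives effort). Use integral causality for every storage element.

b4 stroke→Sf1  (Sf1 (Sf) sets flow on bond)
b0 stroke→J2  (only one effort-in slot at J2)
b1 stroke→I1  (I1: I, integral causality)
b3 stroke→J1  (C1 outputs effort q/C1)
b2 stroke→R1  (0-jn J1 has e-setter on 3)
b5 stroke→I2  (J1 effort already set via bond 3)

#0 stroke→J2
#1 stroke→I1
#2 stroke→R1
#3 stroke→J1
#4 stroke→Sf1
#5 stroke→I2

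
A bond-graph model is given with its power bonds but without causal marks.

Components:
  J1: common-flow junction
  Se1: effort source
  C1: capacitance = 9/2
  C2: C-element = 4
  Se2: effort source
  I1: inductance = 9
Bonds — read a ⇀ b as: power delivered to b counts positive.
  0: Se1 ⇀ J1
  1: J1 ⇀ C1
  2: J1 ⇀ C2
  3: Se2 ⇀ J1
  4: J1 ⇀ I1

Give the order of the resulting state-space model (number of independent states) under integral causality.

3  (C1, C2, I1 all integral)

β0 |J1  (Se1 (Se) sets effort on bond)
β3 |J1  (source Se2 imposes e)
β1 |J1  (prefer integral on C1)
β2 |J1  (prefer integral on C2)
β4 |I1  (only one flow-in slot at J1)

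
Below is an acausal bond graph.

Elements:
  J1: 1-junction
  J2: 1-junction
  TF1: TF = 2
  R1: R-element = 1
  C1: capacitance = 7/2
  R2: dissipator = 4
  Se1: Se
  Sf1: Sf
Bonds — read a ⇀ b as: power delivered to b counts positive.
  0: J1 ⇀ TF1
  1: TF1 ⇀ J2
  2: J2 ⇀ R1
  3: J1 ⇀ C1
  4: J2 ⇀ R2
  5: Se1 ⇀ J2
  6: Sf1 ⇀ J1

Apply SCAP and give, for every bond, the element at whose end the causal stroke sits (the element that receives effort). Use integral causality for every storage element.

bond 5 |J2  (Se1: effort source, stroke at far end)
bond 6 |Sf1  (Sf1: flow source, stroke at near end)
bond 0 |J1  (J1: bond 6 brought flow, rest push out)
bond 3 |J1  (J1 flow already set via bond 6)
bond 1 |TF1  (TF1: transformer flips bond 0)
bond 2 |J2  (J2: bond 1 brought flow, rest push out)
bond 4 |J2  (1-jn J2 has f-setter on 1)

bond 0 |J1
bond 1 |TF1
bond 2 |J2
bond 3 |J1
bond 4 |J2
bond 5 |J2
bond 6 |Sf1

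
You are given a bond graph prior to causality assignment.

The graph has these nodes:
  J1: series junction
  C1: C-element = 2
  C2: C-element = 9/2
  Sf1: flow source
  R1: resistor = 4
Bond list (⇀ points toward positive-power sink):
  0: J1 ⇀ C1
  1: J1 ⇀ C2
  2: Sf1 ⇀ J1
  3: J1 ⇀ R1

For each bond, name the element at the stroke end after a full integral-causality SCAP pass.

b0 stroke→J1
b1 stroke→J1
b2 stroke→Sf1
b3 stroke→J1

β2 →Sf1  (source Sf1 imposes f)
β0 →J1  (J1: bond 2 brought flow, rest push out)
β1 →J1  (common-f at J1 fixed by 2)
β3 →J1  (1-jn J1 has f-setter on 2)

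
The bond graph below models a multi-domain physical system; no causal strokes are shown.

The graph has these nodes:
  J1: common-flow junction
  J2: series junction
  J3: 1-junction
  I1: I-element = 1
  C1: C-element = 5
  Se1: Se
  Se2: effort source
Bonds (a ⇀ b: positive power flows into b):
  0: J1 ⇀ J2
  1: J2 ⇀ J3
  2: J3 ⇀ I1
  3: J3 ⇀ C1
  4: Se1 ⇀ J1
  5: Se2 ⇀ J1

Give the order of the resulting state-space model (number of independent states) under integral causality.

2  (C1, I1 all integral)

b4 →J1  (Se1: effort source, stroke at far end)
b5 →J1  (source Se2 imposes e)
b0 →J2  (J1 needs exactly one f-in)
b1 →J3  (J2: last free bond brings flow in)
b2 →I1  (I1 integral (f out))
b3 →J3  (common-f at J3 fixed by 2)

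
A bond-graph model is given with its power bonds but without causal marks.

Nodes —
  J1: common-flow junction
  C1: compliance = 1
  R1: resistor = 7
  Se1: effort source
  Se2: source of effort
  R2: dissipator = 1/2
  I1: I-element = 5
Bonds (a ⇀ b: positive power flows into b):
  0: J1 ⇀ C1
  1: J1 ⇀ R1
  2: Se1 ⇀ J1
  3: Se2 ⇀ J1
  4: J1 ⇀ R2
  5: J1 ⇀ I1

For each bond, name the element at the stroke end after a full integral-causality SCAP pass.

b2 |J1  (Se1 (Se) sets effort on bond)
b3 |J1  (Se2 fixes effort; stroke away)
b0 |J1  (C1 outputs effort q/C1)
b5 |I1  (I1 outputs flow p/I1)
b1 |J1  (1-jn J1 has f-setter on 5)
b4 |J1  (J1: bond 5 brought flow, rest push out)

#0 stroke at J1
#1 stroke at J1
#2 stroke at J1
#3 stroke at J1
#4 stroke at J1
#5 stroke at I1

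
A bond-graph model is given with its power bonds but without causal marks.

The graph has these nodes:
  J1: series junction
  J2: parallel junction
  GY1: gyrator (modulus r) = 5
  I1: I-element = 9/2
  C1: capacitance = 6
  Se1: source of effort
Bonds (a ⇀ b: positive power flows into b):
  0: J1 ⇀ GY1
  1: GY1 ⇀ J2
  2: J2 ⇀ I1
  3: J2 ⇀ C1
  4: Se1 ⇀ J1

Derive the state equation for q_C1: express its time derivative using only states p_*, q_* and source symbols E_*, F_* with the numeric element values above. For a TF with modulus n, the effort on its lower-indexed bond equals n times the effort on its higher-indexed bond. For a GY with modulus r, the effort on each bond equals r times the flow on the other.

β4 |J1  (Se1: effort source, stroke at far end)
β0 |GY1  (J1 needs exactly one f-in)
β1 |GY1  (GY GY1: same side as bond 0)
β2 |I1  (prefer integral on I1)
β3 |J2  (J2: last free bond brings effort in)

dq_C1/dt = E_Se1/5 - 2*p_I1/9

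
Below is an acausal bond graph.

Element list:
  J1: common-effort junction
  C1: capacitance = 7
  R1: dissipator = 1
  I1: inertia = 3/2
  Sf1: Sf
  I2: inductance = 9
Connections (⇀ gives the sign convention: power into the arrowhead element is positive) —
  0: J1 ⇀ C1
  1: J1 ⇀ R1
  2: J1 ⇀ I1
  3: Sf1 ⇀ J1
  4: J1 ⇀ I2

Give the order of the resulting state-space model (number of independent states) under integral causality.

bond 3 →Sf1  (Sf1: flow source, stroke at near end)
bond 0 →J1  (C1: C, integral causality)
bond 1 →R1  (J1: bond 0 brought effort, rest push out)
bond 2 →I1  (0-jn J1 has e-setter on 0)
bond 4 →I2  (0-jn J1 has e-setter on 0)

3  (C1, I1, I2 all integral)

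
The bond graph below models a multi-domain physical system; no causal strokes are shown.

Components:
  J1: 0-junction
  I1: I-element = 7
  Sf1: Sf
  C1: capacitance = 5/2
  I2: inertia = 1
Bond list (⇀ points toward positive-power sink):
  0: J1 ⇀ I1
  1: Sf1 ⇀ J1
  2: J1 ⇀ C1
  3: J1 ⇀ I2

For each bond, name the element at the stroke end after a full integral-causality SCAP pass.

β1 →Sf1  (source Sf1 imposes f)
β0 →I1  (I1: I, integral causality)
β2 →J1  (prefer integral on C1)
β3 →I2  (J1: bond 2 brought effort, rest push out)

β0 →I1
β1 →Sf1
β2 →J1
β3 →I2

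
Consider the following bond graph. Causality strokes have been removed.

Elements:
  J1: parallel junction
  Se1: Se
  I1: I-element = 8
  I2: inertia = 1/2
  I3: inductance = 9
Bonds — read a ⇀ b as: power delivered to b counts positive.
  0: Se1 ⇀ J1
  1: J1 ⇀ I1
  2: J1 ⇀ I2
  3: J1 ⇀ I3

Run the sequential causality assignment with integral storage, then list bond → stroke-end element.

b0 stroke→J1  (Se1 fixes effort; stroke away)
b1 stroke→I1  (0-jn J1 has e-setter on 0)
b2 stroke→I2  (common-e at J1 fixed by 0)
b3 stroke→I3  (0-jn J1 has e-setter on 0)

b0 stroke→J1
b1 stroke→I1
b2 stroke→I2
b3 stroke→I3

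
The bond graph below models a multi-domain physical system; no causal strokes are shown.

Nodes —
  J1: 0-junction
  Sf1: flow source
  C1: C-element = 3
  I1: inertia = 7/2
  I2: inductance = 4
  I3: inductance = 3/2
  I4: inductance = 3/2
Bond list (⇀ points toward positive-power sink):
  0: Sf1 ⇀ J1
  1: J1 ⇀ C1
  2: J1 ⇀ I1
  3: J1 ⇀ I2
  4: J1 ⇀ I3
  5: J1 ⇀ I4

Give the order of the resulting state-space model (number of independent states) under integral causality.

5  (C1, I1, I2, I3, I4 all integral)

β0 |Sf1  (source Sf1 imposes f)
β1 |J1  (C1 outputs effort q/C1)
β2 |I1  (0-jn J1 has e-setter on 1)
β3 |I2  (J1: bond 1 brought effort, rest push out)
β4 |I3  (common-e at J1 fixed by 1)
β5 |I4  (J1: bond 1 brought effort, rest push out)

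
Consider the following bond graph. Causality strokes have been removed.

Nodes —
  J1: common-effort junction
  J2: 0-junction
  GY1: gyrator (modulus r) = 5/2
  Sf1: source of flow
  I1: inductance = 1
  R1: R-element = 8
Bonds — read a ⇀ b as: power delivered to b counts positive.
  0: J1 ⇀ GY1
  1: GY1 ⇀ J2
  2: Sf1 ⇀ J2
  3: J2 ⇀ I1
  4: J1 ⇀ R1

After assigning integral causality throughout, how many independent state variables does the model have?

b2 stroke at Sf1  (Sf1 fixes flow; stroke at Sf1)
b3 stroke at I1  (I1: I, integral causality)
b1 stroke at J2  (closing 0-jn rule on J2)
b0 stroke at J1  (through GY1, causality inverts; strokes same side of GY1)
b4 stroke at R1  (0-jn J1 has e-setter on 0)

1  (I1 all integral)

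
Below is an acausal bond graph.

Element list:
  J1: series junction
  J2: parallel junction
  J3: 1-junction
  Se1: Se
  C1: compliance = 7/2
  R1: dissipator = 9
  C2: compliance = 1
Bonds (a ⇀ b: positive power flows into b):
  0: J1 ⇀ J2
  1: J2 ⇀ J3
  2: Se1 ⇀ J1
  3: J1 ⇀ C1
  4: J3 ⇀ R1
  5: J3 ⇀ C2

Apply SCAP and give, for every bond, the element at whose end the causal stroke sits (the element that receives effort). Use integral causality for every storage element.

#0 →J2
#1 →J3
#2 →J1
#3 →J1
#4 →R1
#5 →J3

b2 stroke→J1  (Se1 (Se) sets effort on bond)
b3 stroke→J1  (C1: C, integral causality)
b0 stroke→J2  (only one flow-in slot at J1)
b1 stroke→J3  (J2: bond 0 brought effort, rest push out)
b5 stroke→J3  (prefer integral on C2)
b4 stroke→R1  (J3 needs exactly one f-in)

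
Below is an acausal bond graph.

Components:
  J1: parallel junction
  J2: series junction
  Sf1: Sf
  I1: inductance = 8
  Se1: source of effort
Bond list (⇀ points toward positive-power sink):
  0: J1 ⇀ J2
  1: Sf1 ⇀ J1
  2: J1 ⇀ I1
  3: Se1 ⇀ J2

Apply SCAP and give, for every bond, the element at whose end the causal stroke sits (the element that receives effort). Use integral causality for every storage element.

β0 stroke→J1
β1 stroke→Sf1
β2 stroke→I1
β3 stroke→J2

b1 →Sf1  (Sf1 (Sf) sets flow on bond)
b3 →J2  (Se1: effort source, stroke at far end)
b0 →J1  (only one flow-in slot at J2)
b2 →I1  (0-jn J1 has e-setter on 0)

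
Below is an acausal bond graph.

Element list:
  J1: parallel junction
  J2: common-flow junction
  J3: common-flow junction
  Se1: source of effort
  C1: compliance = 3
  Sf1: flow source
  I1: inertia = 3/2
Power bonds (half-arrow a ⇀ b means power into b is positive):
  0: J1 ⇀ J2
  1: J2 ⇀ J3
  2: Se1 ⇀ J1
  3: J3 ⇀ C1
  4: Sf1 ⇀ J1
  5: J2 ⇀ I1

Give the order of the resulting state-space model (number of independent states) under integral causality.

2  (C1, I1 all integral)

β2 →J1  (Se1 fixes effort; stroke away)
β4 →Sf1  (Sf1 fixes flow; stroke at Sf1)
β0 →J2  (J1 effort already set via bond 2)
β3 →J3  (C1: C, integral causality)
β1 →J2  (J3 needs exactly one f-in)
β5 →I1  (only one flow-in slot at J2)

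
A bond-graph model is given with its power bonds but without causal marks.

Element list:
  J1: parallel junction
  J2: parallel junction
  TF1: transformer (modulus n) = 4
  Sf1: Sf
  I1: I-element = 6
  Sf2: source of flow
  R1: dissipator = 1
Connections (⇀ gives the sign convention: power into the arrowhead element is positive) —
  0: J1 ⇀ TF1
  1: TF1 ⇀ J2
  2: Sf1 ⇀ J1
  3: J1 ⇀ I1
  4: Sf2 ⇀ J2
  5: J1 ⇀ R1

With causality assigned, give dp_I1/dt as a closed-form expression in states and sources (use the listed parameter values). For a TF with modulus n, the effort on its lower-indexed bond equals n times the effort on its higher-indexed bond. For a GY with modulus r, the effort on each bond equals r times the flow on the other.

b2 stroke→Sf1  (Sf1 (Sf) sets flow on bond)
b4 stroke→Sf2  (Sf2 (Sf) sets flow on bond)
b1 stroke→J2  (J2 needs exactly one e-in)
b0 stroke→TF1  (TF1 one-in-one-out from 1)
b3 stroke→I1  (I1 integral (f out))
b5 stroke→J1  (only one effort-in slot at J1)

dp_I1/dt = F_Sf1 + F_Sf2/4 - p_I1/6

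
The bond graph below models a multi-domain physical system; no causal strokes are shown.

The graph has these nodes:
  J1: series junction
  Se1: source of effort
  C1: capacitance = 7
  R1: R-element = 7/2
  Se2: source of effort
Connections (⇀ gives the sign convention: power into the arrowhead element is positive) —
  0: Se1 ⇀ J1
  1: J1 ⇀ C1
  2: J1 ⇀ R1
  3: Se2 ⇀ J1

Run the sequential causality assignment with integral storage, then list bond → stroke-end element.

bond 0 |J1
bond 1 |J1
bond 2 |R1
bond 3 |J1

#0 →J1  (Se1 fixes effort; stroke away)
#3 →J1  (Se2: effort source, stroke at far end)
#1 →J1  (C1 outputs effort q/C1)
#2 →R1  (closing 1-jn rule on J1)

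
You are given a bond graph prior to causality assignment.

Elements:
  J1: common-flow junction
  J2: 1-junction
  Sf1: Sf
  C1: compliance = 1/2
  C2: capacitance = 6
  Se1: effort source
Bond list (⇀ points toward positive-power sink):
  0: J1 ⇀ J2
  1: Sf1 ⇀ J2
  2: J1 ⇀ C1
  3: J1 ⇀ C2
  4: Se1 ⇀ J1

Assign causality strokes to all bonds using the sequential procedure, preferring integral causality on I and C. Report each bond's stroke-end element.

bond 0 stroke at J2
bond 1 stroke at Sf1
bond 2 stroke at J1
bond 3 stroke at J1
bond 4 stroke at J1

bond 1 |Sf1  (Sf1 (Sf) sets flow on bond)
bond 4 |J1  (Se1: effort source, stroke at far end)
bond 0 |J2  (J2 flow already set via bond 1)
bond 2 |J1  (common-f at J1 fixed by 0)
bond 3 |J1  (J1: bond 0 brought flow, rest push out)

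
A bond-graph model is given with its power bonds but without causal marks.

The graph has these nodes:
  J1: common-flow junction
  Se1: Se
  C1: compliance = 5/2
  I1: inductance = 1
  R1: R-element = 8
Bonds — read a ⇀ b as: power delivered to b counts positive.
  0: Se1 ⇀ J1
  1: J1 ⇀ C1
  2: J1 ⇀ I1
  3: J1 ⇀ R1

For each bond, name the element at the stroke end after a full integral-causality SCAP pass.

b0 stroke→J1  (Se1 (Se) sets effort on bond)
b1 stroke→J1  (C1 outputs effort q/C1)
b2 stroke→I1  (prefer integral on I1)
b3 stroke→J1  (J1: bond 2 brought flow, rest push out)

b0 |J1
b1 |J1
b2 |I1
b3 |J1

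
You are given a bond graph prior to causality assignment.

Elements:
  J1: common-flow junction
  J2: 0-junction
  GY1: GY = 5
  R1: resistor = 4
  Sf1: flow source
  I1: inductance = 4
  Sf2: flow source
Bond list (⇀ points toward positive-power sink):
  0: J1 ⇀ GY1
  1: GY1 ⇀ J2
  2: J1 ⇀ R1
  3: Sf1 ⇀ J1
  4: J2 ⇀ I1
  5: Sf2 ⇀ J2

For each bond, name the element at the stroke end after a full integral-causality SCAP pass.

#0 stroke→J1
#1 stroke→J2
#2 stroke→J1
#3 stroke→Sf1
#4 stroke→I1
#5 stroke→Sf2

b3 →Sf1  (Sf1: flow source, stroke at near end)
b5 →Sf2  (Sf2: flow source, stroke at near end)
b0 →J1  (common-f at J1 fixed by 3)
b2 →J1  (1-jn J1 has f-setter on 3)
b1 →J2  (GY1: gyrator matches bond 0)
b4 →I1  (common-e at J2 fixed by 1)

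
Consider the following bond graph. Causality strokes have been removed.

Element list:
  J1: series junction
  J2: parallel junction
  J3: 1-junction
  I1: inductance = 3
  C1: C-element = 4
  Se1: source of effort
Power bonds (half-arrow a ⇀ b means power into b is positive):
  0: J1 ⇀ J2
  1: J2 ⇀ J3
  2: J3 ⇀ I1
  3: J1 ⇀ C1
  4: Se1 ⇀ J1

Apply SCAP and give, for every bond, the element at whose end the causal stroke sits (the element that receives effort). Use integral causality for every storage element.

b0 |J2
b1 |J3
b2 |I1
b3 |J1
b4 |J1

#4 stroke at J1  (Se1 fixes effort; stroke away)
#2 stroke at I1  (I1 outputs flow p/I1)
#1 stroke at J3  (J3: bond 2 brought flow, rest push out)
#0 stroke at J2  (J2: last free bond brings effort in)
#3 stroke at J1  (common-f at J1 fixed by 0)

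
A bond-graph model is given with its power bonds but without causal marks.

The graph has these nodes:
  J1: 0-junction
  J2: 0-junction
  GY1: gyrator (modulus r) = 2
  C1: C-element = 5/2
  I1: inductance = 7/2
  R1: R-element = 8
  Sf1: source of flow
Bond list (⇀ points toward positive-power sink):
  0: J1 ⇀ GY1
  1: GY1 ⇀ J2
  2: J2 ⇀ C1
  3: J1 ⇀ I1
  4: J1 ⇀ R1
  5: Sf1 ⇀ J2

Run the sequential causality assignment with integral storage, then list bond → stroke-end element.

b0 stroke at GY1
b1 stroke at GY1
b2 stroke at J2
b3 stroke at I1
b4 stroke at J1
b5 stroke at Sf1

bond 5 |Sf1  (source Sf1 imposes f)
bond 2 |J2  (C1 integral (e out))
bond 1 |GY1  (J2 effort already set via bond 2)
bond 0 |GY1  (GY GY1: same side as bond 1)
bond 3 |I1  (prefer integral on I1)
bond 4 |J1  (only one effort-in slot at J1)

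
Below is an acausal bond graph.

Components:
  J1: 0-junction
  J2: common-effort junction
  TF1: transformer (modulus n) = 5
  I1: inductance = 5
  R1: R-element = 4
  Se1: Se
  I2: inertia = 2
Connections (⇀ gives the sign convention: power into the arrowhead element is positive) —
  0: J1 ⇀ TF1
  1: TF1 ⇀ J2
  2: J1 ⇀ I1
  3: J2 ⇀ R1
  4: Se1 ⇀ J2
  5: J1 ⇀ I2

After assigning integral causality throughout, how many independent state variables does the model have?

#4 stroke at J2  (Se1 (Se) sets effort on bond)
#1 stroke at TF1  (J2 effort already set via bond 4)
#3 stroke at R1  (common-e at J2 fixed by 4)
#0 stroke at J1  (TF1: transformer flips bond 1)
#2 stroke at I1  (common-e at J1 fixed by 0)
#5 stroke at I2  (J1: bond 0 brought effort, rest push out)

2  (I1, I2 all integral)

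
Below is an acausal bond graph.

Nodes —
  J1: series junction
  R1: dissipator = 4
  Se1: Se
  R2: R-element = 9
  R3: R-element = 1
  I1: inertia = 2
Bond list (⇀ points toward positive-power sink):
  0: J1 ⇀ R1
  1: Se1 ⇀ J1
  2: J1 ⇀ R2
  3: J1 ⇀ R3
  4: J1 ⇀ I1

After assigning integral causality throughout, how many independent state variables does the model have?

1  (I1 all integral)

b1 stroke at J1  (source Se1 imposes e)
b4 stroke at I1  (I1: I, integral causality)
b0 stroke at J1  (1-jn J1 has f-setter on 4)
b2 stroke at J1  (J1 flow already set via bond 4)
b3 stroke at J1  (J1: bond 4 brought flow, rest push out)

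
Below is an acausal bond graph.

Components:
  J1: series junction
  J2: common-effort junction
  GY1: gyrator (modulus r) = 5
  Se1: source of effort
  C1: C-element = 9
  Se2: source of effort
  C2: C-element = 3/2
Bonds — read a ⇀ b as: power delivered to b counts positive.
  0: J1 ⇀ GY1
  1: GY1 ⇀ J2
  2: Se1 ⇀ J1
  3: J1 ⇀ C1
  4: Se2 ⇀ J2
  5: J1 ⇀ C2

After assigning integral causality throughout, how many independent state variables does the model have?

#2 stroke→J1  (Se1: effort source, stroke at far end)
#4 stroke→J2  (Se2: effort source, stroke at far end)
#1 stroke→GY1  (J2 effort already set via bond 4)
#0 stroke→GY1  (through GY1, causality inverts; strokes same side of GY1)
#3 stroke→J1  (J1 flow already set via bond 0)
#5 stroke→J1  (J1 flow already set via bond 0)

2  (C1, C2 all integral)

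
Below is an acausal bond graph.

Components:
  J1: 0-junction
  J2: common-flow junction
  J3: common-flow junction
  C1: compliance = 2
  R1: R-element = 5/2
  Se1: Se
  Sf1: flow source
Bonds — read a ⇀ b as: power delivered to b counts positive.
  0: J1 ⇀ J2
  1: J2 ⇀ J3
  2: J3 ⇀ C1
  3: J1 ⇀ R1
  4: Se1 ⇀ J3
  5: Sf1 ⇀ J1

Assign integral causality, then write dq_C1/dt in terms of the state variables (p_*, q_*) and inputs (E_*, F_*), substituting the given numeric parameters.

#4 →J3  (source Se1 imposes e)
#5 →Sf1  (source Sf1 imposes f)
#2 →J3  (prefer integral on C1)
#1 →J2  (only one flow-in slot at J3)
#0 →J1  (J2: last free bond brings flow in)
#3 →R1  (common-e at J1 fixed by 0)

dq_C1/dt = 2*E_Se1/5 + F_Sf1 - q_C1/5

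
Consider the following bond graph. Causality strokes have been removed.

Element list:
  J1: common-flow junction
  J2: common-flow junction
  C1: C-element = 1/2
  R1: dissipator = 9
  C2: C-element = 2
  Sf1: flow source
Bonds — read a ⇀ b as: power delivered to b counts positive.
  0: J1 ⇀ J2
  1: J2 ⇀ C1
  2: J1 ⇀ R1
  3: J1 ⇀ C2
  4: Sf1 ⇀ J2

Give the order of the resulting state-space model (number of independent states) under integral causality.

2  (C1, C2 all integral)

bond 4 stroke at Sf1  (Sf1 fixes flow; stroke at Sf1)
bond 0 stroke at J2  (1-jn J2 has f-setter on 4)
bond 1 stroke at J2  (J2: bond 4 brought flow, rest push out)
bond 2 stroke at J1  (J1: bond 0 brought flow, rest push out)
bond 3 stroke at J1  (J1: bond 0 brought flow, rest push out)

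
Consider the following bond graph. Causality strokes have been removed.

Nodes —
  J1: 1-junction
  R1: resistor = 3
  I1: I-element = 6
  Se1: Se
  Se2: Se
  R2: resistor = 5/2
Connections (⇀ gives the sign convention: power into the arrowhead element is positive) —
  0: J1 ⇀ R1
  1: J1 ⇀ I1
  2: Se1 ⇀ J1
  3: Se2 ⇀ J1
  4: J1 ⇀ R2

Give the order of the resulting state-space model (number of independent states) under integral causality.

1  (I1 all integral)

bond 2 stroke at J1  (Se1 fixes effort; stroke away)
bond 3 stroke at J1  (Se2: effort source, stroke at far end)
bond 1 stroke at I1  (I1 outputs flow p/I1)
bond 0 stroke at J1  (J1: bond 1 brought flow, rest push out)
bond 4 stroke at J1  (1-jn J1 has f-setter on 1)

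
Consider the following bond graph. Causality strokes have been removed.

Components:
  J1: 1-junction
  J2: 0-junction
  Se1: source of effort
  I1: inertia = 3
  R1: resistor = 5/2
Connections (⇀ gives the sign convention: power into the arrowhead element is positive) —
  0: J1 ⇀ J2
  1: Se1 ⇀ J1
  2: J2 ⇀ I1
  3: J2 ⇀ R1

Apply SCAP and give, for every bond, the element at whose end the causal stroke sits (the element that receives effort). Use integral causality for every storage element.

#1 |J1  (Se1: effort source, stroke at far end)
#0 |J2  (J1: last free bond brings flow in)
#2 |I1  (J2 effort already set via bond 0)
#3 |R1  (0-jn J2 has e-setter on 0)

b0 stroke→J2
b1 stroke→J1
b2 stroke→I1
b3 stroke→R1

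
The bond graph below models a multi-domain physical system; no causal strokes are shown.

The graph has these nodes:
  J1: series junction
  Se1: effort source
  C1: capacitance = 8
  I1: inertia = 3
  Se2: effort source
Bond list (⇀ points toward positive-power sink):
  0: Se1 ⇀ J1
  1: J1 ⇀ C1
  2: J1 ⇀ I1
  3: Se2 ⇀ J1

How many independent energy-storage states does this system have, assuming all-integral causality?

b0 |J1  (source Se1 imposes e)
b3 |J1  (Se2: effort source, stroke at far end)
b1 |J1  (C1 outputs effort q/C1)
b2 |I1  (only one flow-in slot at J1)

2  (C1, I1 all integral)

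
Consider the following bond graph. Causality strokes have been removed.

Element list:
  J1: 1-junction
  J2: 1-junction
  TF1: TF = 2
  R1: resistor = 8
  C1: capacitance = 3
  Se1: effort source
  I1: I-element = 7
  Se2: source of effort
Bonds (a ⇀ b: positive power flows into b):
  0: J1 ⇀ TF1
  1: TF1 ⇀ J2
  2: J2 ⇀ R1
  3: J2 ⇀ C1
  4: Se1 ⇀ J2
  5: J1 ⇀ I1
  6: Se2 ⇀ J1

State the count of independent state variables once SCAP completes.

bond 4 stroke at J2  (Se1: effort source, stroke at far end)
bond 6 stroke at J1  (Se2 fixes effort; stroke away)
bond 3 stroke at J2  (C1 integral (e out))
bond 5 stroke at I1  (prefer integral on I1)
bond 0 stroke at J1  (common-f at J1 fixed by 5)
bond 1 stroke at TF1  (through TF1, causality passes straight; one stroke at TF1)
bond 2 stroke at J2  (J2: bond 1 brought flow, rest push out)

2  (C1, I1 all integral)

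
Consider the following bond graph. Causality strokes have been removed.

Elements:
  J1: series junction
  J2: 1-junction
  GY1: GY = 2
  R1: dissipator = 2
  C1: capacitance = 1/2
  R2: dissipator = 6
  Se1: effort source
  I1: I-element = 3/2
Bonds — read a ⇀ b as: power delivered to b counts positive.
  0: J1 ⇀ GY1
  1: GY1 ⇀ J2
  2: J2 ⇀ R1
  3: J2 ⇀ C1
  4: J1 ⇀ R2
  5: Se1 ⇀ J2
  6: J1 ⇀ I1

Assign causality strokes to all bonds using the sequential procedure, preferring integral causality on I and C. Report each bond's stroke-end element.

b0 stroke→J1
b1 stroke→J2
b2 stroke→R1
b3 stroke→J2
b4 stroke→J1
b5 stroke→J2
b6 stroke→I1

#5 stroke at J2  (Se1 fixes effort; stroke away)
#3 stroke at J2  (prefer integral on C1)
#6 stroke at I1  (I1 integral (f out))
#0 stroke at J1  (1-jn J1 has f-setter on 6)
#4 stroke at J1  (common-f at J1 fixed by 6)
#1 stroke at J2  (through GY1, causality inverts; strokes same side of GY1)
#2 stroke at R1  (J2 needs exactly one f-in)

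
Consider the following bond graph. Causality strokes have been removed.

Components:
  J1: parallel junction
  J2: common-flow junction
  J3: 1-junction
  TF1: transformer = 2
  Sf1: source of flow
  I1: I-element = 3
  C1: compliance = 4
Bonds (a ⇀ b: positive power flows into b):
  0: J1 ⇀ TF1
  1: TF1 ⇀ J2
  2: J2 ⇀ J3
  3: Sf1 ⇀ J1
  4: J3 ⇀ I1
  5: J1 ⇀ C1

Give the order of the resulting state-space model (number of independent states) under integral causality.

β3 stroke→Sf1  (Sf1 fixes flow; stroke at Sf1)
β4 stroke→I1  (I1 integral (f out))
β2 stroke→J3  (common-f at J3 fixed by 4)
β1 stroke→J2  (common-f at J2 fixed by 2)
β0 stroke→TF1  (through TF1, causality passes straight; one stroke at TF1)
β5 stroke→J1  (closing 0-jn rule on J1)

2  (C1, I1 all integral)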